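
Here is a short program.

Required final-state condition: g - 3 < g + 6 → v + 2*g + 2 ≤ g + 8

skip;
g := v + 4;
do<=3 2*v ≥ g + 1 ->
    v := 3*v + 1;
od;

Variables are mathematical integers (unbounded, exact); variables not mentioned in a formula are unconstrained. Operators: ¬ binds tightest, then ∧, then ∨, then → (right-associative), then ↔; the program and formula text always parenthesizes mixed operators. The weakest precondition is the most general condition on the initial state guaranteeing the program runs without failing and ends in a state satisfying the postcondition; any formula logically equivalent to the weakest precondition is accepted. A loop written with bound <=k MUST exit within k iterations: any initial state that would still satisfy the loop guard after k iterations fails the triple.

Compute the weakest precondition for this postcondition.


Working backward. After the program, the postcondition g - 3 < g + 6 → v + 2*g + 2 ≤ g + 8 must hold; in canonical form it is g + v ≤ 6.
Before the loop (bound <=3), unroll the exhaustion recursion (WP_0 = exit-now case; WP_j = one more guarded iteration, up to j = 3):
  WP_0: (¬(2*v ≥ g + 1)) ∧ g + v ≤ 6
  WP_1: (2*v ≥ g + 1 → ((¬(6*v ≥ g - 1)) ∧ g + 3*v ≤ 5)) ∧ ((¬(2*v ≥ g + 1)) → g + v ≤ 6)
  WP_2: (2*v ≥ g + 1 → ((6*v ≥ g - 1 → ((¬(18*v ≥ g - 7)) ∧ g + 9*v ≤ 2)) ∧ ((¬(6*v ≥ g - 1)) → g + 3*v ≤ 5))) ∧ ((¬(2*v ≥ g + 1)) → g + v ≤ 6)
  WP_3: (2*v ≥ g + 1 → ((6*v ≥ g - 1 → ((18*v ≥ g - 7 → ((¬(54*v ≥ g - 25)) ∧ g + 27*v ≤ -7)) ∧ ((¬(18*v ≥ g - 7)) → g + 9*v ≤ 2))) ∧ ((¬(6*v ≥ g - 1)) → g + 3*v ≤ 5))) ∧ ((¬(2*v ≥ g + 1)) → g + v ≤ 6)
So before the loop: (2*v ≥ g + 1 → ((6*v ≥ g - 1 → ((18*v ≥ g - 7 → ((¬(54*v ≥ g - 25)) ∧ g + 27*v ≤ -7)) ∧ ((¬(18*v ≥ g - 7)) → g + 9*v ≤ 2))) ∧ ((¬(6*v ≥ g - 1)) → g + 3*v ≤ 5))) ∧ ((¬(2*v ≥ g + 1)) → g + v ≤ 6)
Before g := v + 4: (v ≥ 5 → ((5*v ≥ 3 → ((17*v ≥ -3 → ((¬(53*v ≥ -21)) ∧ 28*v ≤ -11)) ∧ ((¬(17*v ≥ -3)) → 10*v ≤ -2))) ∧ ((¬(5*v ≥ 3)) → 4*v ≤ 1))) ∧ ((¬(v ≥ 5)) → 2*v ≤ 2)
Before skip: (v ≥ 5 → ((5*v ≥ 3 → ((17*v ≥ -3 → ((¬(53*v ≥ -21)) ∧ 28*v ≤ -11)) ∧ ((¬(17*v ≥ -3)) → 10*v ≤ -2))) ∧ ((¬(5*v ≥ 3)) → 4*v ≤ 1))) ∧ ((¬(v ≥ 5)) → 2*v ≤ 2)
Answer: WP = (v ≥ 5 → ((5*v ≥ 3 → ((17*v ≥ -3 → ((¬(53*v ≥ -21)) ∧ 28*v ≤ -11)) ∧ ((¬(17*v ≥ -3)) → 10*v ≤ -2))) ∧ ((¬(5*v ≥ 3)) → 4*v ≤ 1))) ∧ ((¬(v ≥ 5)) → 2*v ≤ 2)


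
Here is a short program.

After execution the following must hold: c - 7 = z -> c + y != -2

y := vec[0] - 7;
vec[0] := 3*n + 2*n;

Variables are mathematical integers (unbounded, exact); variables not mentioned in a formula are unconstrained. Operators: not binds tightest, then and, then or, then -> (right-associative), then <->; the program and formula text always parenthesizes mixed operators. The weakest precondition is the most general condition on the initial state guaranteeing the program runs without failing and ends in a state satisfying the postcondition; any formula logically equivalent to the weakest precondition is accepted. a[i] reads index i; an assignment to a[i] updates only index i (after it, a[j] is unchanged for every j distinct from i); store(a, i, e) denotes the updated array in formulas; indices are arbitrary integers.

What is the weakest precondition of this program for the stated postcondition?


Working backward. After the program, the postcondition c - 7 = z -> c + y != -2 must hold; in canonical form it is c = z + 7 -> c + y != -2.
Before vec[0] := 3*n + 2*n: c = z + 7 -> c + y != -2
Before y := vec[0] - 7: c = z + 7 -> vec[0] + c != 5
Answer: WP = c = z + 7 -> vec[0] + c != 5


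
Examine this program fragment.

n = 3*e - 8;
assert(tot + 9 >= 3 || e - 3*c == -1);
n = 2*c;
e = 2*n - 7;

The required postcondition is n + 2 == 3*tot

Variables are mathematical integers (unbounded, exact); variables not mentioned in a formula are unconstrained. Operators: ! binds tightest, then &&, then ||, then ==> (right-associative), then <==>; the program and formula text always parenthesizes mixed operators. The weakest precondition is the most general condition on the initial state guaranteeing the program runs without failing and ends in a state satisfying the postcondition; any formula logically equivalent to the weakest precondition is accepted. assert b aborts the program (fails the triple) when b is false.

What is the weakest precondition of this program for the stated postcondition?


Working backward. After the program, the postcondition n + 2 == 3*tot must hold; in canonical form it is n == 3*tot - 2.
Before e := 2*n - 7: n == 3*tot - 2
Before n := 2*c: 2*c == 3*tot - 2
Before assert tot + 9 >= 3 || e - 3*c == -1: (tot >= -6 || e == 3*c - 1) && 2*c == 3*tot - 2
Before n := 3*e - 8: (tot >= -6 || e == 3*c - 1) && 2*c == 3*tot - 2
Answer: WP = (tot >= -6 || e == 3*c - 1) && 2*c == 3*tot - 2


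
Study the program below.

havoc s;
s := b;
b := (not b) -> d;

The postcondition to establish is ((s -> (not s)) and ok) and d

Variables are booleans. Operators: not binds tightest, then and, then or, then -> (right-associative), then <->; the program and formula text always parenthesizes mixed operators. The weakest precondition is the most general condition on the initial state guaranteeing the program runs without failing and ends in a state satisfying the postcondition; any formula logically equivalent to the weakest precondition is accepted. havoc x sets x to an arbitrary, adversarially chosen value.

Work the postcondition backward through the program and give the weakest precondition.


Working backward. After the program, the postcondition ((s -> (not s)) and ok) and d must hold; in canonical form it is (s -> (not s)) and ok and d.
Before b := (not b) -> d: (s -> (not s)) and ok and d
Before s := b: (b -> (not b)) and ok and d
Before havoc s: (b -> (not b)) and ok and d
Answer: WP = (b -> (not b)) and ok and d


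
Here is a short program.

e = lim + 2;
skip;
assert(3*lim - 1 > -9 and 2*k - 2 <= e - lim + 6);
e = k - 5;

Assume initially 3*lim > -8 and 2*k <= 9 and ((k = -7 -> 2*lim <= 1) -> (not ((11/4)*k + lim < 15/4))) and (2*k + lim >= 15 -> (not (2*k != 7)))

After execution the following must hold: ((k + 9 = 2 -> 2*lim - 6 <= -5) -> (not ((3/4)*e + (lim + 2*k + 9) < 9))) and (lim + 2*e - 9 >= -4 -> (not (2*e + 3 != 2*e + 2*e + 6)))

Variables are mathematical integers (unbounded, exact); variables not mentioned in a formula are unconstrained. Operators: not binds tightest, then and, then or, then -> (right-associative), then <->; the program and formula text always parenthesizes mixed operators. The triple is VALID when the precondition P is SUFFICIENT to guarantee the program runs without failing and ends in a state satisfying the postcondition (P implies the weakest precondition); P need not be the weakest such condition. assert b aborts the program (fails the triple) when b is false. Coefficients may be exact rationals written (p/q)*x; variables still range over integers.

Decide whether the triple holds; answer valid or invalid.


Working backward. After the program, the postcondition ((k + 9 = 2 -> 2*lim - 6 <= -5) -> (not ((3/4)*e + (lim + 2*k + 9) < 9))) and (lim + 2*e - 9 >= -4 -> (not (2*e + 3 != 2*e + 2*e + 6))) must hold; in canonical form it is ((k = -7 -> 2*lim <= 1) -> (not ((3/4)*e + 2*k + lim < 0))) and (2*e + lim >= 5 -> (not (2*e != -3))).
Before e := k - 5: ((k = -7 -> 2*lim <= 1) -> (not ((11/4)*k + lim < 15/4))) and (2*k + lim >= 15 -> (not (2*k != 7)))
Before assert 3*lim - 1 > -9 and 2*k - 2 <= e - lim + 6: 3*lim > -8 and 2*k + lim <= e + 8 and ((k = -7 -> 2*lim <= 1) -> (not ((11/4)*k + lim < 15/4))) and (2*k + lim >= 15 -> (not (2*k != 7)))
Before skip: 3*lim > -8 and 2*k + lim <= e + 8 and ((k = -7 -> 2*lim <= 1) -> (not ((11/4)*k + lim < 15/4))) and (2*k + lim >= 15 -> (not (2*k != 7)))
Before e := lim + 2: 3*lim > -8 and 2*k <= 10 and ((k = -7 -> 2*lim <= 1) -> (not ((11/4)*k + lim < 15/4))) and (2*k + lim >= 15 -> (not (2*k != 7)))
The weakest precondition is 3*lim > -8 and 2*k <= 10 and ((k = -7 -> 2*lim <= 1) -> (not ((11/4)*k + lim < 15/4))) and (2*k + lim >= 15 -> (not (2*k != 7))).
Check whether 3*lim > -8 and 2*k <= 9 and ((k = -7 -> 2*lim <= 1) -> (not ((11/4)*k + lim < 15/4))) and (2*k + lim >= 15 -> (not (2*k != 7))) implies it.
Every state satisfying the precondition satisfies the weakest precondition: the implication holds.
Answer: valid


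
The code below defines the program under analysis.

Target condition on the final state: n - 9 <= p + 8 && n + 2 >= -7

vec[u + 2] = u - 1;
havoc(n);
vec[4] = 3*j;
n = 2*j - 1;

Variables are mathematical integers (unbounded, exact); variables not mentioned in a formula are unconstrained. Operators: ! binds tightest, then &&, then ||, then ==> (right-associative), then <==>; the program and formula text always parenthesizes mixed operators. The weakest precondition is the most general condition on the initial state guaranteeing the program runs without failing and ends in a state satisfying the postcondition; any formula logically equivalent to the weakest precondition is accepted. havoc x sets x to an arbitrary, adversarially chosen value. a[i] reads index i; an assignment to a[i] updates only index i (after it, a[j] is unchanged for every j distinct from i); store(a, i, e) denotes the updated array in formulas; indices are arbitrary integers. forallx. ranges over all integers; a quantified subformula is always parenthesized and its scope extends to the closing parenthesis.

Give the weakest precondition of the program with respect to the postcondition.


Working backward. After the program, the postcondition n - 9 <= p + 8 && n + 2 >= -7 must hold; in canonical form it is n <= p + 17 && n >= -9.
Before n := 2*j - 1: 2*j <= p + 18 && 2*j >= -8
Before vec[4] := 3*j: 2*j <= p + 18 && 2*j >= -8
Before havoc n: 2*j <= p + 18 && 2*j >= -8
Before vec[u + 2] := u - 1: 2*j <= p + 18 && 2*j >= -8
Answer: WP = 2*j <= p + 18 && 2*j >= -8


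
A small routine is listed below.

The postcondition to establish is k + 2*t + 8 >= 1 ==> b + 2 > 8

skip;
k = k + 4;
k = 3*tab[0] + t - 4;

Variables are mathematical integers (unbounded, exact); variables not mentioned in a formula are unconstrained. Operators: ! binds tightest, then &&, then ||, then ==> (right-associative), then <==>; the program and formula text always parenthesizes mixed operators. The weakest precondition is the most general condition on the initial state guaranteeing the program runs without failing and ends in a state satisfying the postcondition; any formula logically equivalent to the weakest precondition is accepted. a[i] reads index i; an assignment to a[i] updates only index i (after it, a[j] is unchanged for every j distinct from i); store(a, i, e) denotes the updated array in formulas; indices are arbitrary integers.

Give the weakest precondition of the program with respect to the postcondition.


Working backward. After the program, the postcondition k + 2*t + 8 >= 1 ==> b + 2 > 8 must hold; in canonical form it is k + 2*t >= -7 ==> b > 6.
Before k := 3*tab[0] + t - 4: 3*tab[0] + 3*t >= -3 ==> b > 6
Before k := k + 4: 3*tab[0] + 3*t >= -3 ==> b > 6
Before skip: 3*tab[0] + 3*t >= -3 ==> b > 6
Answer: WP = 3*tab[0] + 3*t >= -3 ==> b > 6


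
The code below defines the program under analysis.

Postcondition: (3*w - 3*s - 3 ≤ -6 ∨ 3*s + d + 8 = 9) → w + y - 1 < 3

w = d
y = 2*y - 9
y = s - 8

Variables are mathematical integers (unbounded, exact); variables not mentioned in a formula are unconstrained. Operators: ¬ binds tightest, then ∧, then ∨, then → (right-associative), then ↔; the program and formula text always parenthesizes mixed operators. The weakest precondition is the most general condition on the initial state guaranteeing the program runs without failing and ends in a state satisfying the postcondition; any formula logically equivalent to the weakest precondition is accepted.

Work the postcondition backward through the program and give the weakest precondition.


Working backward. After the program, the postcondition (3*w - 3*s - 3 ≤ -6 ∨ 3*s + d + 8 = 9) → w + y - 1 < 3 must hold; in canonical form it is (3*w ≤ 3*s - 3 ∨ d + 3*s = 1) → w + y < 4.
Before y := s - 8: (3*w ≤ 3*s - 3 ∨ d + 3*s = 1) → s + w < 12
Before y := 2*y - 9: (3*w ≤ 3*s - 3 ∨ d + 3*s = 1) → s + w < 12
Before w := d: (3*d ≤ 3*s - 3 ∨ d + 3*s = 1) → d + s < 12
Answer: WP = (3*d ≤ 3*s - 3 ∨ d + 3*s = 1) → d + s < 12


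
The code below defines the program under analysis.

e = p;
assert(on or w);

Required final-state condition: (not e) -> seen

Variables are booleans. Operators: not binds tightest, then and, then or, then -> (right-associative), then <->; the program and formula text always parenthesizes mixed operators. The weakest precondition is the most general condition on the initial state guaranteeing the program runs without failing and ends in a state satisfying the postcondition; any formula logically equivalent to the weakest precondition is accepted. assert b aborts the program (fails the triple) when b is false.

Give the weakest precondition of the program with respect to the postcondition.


Working backward. After the program, (not e) -> seen must hold.
Before assert on or w: (on or w) and ((not e) -> seen)
Before e := p: (on or w) and ((not p) -> seen)
Answer: WP = (on or w) and ((not p) -> seen)


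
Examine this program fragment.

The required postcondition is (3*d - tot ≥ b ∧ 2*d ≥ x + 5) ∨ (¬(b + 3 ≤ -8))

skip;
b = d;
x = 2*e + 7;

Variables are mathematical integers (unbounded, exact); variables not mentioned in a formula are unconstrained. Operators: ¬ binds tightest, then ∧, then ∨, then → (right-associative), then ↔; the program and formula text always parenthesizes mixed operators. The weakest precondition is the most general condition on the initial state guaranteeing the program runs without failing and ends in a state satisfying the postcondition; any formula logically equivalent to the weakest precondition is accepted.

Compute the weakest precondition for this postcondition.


Working backward. After the program, the postcondition (3*d - tot ≥ b ∧ 2*d ≥ x + 5) ∨ (¬(b + 3 ≤ -8)) must hold; in canonical form it is (3*d ≥ b + tot ∧ 2*d ≥ x + 5) ∨ (¬(b ≤ -11)).
Before x := 2*e + 7: (3*d ≥ b + tot ∧ 2*d ≥ 2*e + 12) ∨ (¬(b ≤ -11))
Before b := d: (2*d ≥ tot ∧ 2*d ≥ 2*e + 12) ∨ (¬(d ≤ -11))
Before skip: (2*d ≥ tot ∧ 2*d ≥ 2*e + 12) ∨ (¬(d ≤ -11))
Answer: WP = (2*d ≥ tot ∧ 2*d ≥ 2*e + 12) ∨ (¬(d ≤ -11))


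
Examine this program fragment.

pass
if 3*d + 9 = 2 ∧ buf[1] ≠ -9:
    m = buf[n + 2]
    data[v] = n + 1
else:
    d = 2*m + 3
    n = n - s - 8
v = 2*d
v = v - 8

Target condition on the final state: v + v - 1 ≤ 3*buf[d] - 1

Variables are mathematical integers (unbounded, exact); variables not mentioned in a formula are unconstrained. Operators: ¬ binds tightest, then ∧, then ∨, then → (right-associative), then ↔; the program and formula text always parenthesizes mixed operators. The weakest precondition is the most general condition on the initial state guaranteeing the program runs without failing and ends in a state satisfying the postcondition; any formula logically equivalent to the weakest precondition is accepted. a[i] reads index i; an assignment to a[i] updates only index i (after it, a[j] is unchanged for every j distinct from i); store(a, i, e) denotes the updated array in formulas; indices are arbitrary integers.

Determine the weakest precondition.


Working backward. After the program, the postcondition v + v - 1 ≤ 3*buf[d] - 1 must hold; in canonical form it is 2*v ≤ 3*buf[d].
Before v := v - 8: 2*v ≤ 3*buf[d] + 16
Before v := 2*d: 4*d ≤ 3*buf[d] + 16
Then branch requires 4*d ≤ 3*buf[d] + 16; else branch requires 8*m ≤ 3*buf[2*m + 3] + 4.
Before the if: ((3*d = -7 ∧ buf[1] ≠ -9) → 4*d ≤ 3*buf[d] + 16) ∧ ((¬(3*d = -7 ∧ buf[1] ≠ -9)) → 8*m ≤ 3*buf[2*m + 3] + 4)
Before skip: ((3*d = -7 ∧ buf[1] ≠ -9) → 4*d ≤ 3*buf[d] + 16) ∧ ((¬(3*d = -7 ∧ buf[1] ≠ -9)) → 8*m ≤ 3*buf[2*m + 3] + 4)
Answer: WP = ((3*d = -7 ∧ buf[1] ≠ -9) → 4*d ≤ 3*buf[d] + 16) ∧ ((¬(3*d = -7 ∧ buf[1] ≠ -9)) → 8*m ≤ 3*buf[2*m + 3] + 4)


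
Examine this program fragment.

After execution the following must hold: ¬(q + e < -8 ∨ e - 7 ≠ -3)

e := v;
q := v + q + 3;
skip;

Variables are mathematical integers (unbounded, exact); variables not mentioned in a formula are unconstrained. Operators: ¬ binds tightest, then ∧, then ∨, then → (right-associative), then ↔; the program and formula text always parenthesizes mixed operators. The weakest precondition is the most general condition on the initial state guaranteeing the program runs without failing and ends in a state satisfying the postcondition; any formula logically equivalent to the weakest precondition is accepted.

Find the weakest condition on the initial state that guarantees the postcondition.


Working backward. After the program, the postcondition ¬(q + e < -8 ∨ e - 7 ≠ -3) must hold; in canonical form it is ¬(e + q < -8 ∨ e ≠ 4).
Before skip: ¬(e + q < -8 ∨ e ≠ 4)
Before q := v + q + 3: ¬(e + q + v < -11 ∨ e ≠ 4)
Before e := v: ¬(q + 2*v < -11 ∨ v ≠ 4)
Answer: WP = ¬(q + 2*v < -11 ∨ v ≠ 4)


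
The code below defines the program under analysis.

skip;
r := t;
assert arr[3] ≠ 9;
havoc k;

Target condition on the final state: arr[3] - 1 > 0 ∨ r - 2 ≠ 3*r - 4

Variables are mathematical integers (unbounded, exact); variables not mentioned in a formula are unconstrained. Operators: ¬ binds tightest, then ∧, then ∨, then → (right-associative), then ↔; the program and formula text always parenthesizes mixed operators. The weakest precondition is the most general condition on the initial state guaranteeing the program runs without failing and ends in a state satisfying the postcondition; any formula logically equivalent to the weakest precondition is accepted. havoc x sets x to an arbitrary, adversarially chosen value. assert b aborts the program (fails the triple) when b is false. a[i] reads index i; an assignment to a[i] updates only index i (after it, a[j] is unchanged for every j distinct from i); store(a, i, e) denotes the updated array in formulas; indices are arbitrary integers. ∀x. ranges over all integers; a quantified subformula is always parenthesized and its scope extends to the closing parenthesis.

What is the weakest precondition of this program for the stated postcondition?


Working backward. After the program, the postcondition arr[3] - 1 > 0 ∨ r - 2 ≠ 3*r - 4 must hold; in canonical form it is arr[3] > 1 ∨ 2*r ≠ 2.
Before havoc k: arr[3] > 1 ∨ 2*r ≠ 2
Before assert arr[3] ≠ 9: arr[3] ≠ 9 ∧ (arr[3] > 1 ∨ 2*r ≠ 2)
Before r := t: arr[3] ≠ 9 ∧ (arr[3] > 1 ∨ 2*t ≠ 2)
Before skip: arr[3] ≠ 9 ∧ (arr[3] > 1 ∨ 2*t ≠ 2)
Answer: WP = arr[3] ≠ 9 ∧ (arr[3] > 1 ∨ 2*t ≠ 2)


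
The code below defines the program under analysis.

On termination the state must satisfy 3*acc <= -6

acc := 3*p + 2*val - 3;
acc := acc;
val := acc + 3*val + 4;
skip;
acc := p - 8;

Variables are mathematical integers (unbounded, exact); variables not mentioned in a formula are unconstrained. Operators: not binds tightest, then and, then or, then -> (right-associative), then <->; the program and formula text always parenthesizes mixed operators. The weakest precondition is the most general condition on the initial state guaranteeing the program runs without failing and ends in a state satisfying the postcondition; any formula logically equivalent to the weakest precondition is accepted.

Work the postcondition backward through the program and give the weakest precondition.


Working backward. After the program, 3*acc <= -6 must hold.
Before acc := p - 8: 3*p <= 18
Before skip: 3*p <= 18
Before val := acc + 3*val + 4: 3*p <= 18
Before acc := acc: 3*p <= 18
Before acc := 3*p + 2*val - 3: 3*p <= 18
Answer: WP = 3*p <= 18


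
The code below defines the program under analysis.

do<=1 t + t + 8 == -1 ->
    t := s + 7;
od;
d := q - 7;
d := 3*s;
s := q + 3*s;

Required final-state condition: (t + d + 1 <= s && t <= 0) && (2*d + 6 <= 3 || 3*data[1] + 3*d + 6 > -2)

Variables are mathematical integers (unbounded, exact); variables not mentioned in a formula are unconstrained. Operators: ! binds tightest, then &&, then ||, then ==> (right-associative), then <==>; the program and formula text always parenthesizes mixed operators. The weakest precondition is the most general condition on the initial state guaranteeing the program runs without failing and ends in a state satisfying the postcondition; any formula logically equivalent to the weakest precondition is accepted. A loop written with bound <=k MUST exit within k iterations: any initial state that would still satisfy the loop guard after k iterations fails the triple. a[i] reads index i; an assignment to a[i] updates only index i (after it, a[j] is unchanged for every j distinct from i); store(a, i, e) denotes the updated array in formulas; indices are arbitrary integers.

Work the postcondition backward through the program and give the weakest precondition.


Working backward. After the program, the postcondition (t + d + 1 <= s && t <= 0) && (2*d + 6 <= 3 || 3*data[1] + 3*d + 6 > -2) must hold; in canonical form it is d + t <= s - 1 && t <= 0 && (2*d <= -3 || 3*data[1] + 3*d > -8).
Before s := q + 3*s: d + t <= q + 3*s - 1 && t <= 0 && (2*d <= -3 || 3*data[1] + 3*d > -8)
Before d := 3*s: t <= q - 1 && t <= 0 && (6*s <= -3 || 3*data[1] + 9*s > -8)
Before d := q - 7: t <= q - 1 && t <= 0 && (6*s <= -3 || 3*data[1] + 9*s > -8)
Before the loop (bound <=1), unroll the exhaustion recursion (WP_0 = exit-now case; WP_j = one more guarded iteration, up to j = 1):
  WP_0: (!(2*t == -9)) && t <= q - 1 && t <= 0 && (6*s <= -3 || 3*data[1] + 9*s > -8)
  WP_1: (2*t == -9 ==> ((!(2*s == -23)) && s <= q - 8 && s <= -7 && (6*s <= -3 || 3*data[1] + 9*s > -8))) && ((!(2*t == -9)) ==> (t <= q - 1 && t <= 0 && (6*s <= -3 || 3*data[1] + 9*s > -8)))
So before the loop: (2*t == -9 ==> ((!(2*s == -23)) && s <= q - 8 && s <= -7 && (6*s <= -3 || 3*data[1] + 9*s > -8))) && ((!(2*t == -9)) ==> (t <= q - 1 && t <= 0 && (6*s <= -3 || 3*data[1] + 9*s > -8)))
Answer: WP = (2*t == -9 ==> ((!(2*s == -23)) && s <= q - 8 && s <= -7 && (6*s <= -3 || 3*data[1] + 9*s > -8))) && ((!(2*t == -9)) ==> (t <= q - 1 && t <= 0 && (6*s <= -3 || 3*data[1] + 9*s > -8)))


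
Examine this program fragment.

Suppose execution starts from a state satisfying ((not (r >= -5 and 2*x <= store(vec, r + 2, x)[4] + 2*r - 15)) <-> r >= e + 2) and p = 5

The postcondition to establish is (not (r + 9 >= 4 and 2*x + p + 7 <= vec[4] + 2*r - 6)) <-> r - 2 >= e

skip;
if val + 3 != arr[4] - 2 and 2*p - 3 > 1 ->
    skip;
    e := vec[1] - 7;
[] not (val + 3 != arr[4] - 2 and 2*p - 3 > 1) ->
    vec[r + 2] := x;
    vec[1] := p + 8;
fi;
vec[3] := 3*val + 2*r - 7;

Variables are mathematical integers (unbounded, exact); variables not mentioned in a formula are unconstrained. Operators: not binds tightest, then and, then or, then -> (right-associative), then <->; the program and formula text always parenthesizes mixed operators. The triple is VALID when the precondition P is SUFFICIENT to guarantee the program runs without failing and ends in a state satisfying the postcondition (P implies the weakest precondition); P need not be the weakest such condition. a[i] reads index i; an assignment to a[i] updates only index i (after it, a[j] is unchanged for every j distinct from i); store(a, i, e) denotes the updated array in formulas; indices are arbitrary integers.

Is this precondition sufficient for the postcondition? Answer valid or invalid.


Working backward. After the program, the postcondition (not (r + 9 >= 4 and 2*x + p + 7 <= vec[4] + 2*r - 6)) <-> r - 2 >= e must hold; in canonical form it is (not (r >= -5 and p + 2*x <= vec[4] + 2*r - 13)) <-> r >= e + 2.
Before vec[3] := 3*val + 2*r - 7: (not (r >= -5 and p + 2*x <= vec[4] + 2*r - 13)) <-> r >= e + 2
Then branch requires (not (r >= -5 and p + 2*x <= vec[4] + 2*r - 13)) <-> r >= vec[1] - 5; else branch requires (not (r >= -5 and p + 2*x <= store(vec, r + 2, x)[4] + 2*r - 13)) <-> r >= e + 2.
Before the if: ((val != arr[4] - 5 and 2*p > 4) -> ((not (r >= -5 and p + 2*x <= vec[4] + 2*r - 13)) <-> r >= vec[1] - 5)) and ((not (val != arr[4] - 5 and 2*p > 4)) -> ((not (r >= -5 and p + 2*x <= store(vec, r + 2, x)[4] + 2*r - 13)) <-> r >= e + 2))
Before skip: ((val != arr[4] - 5 and 2*p > 4) -> ((not (r >= -5 and p + 2*x <= vec[4] + 2*r - 13)) <-> r >= vec[1] - 5)) and ((not (val != arr[4] - 5 and 2*p > 4)) -> ((not (r >= -5 and p + 2*x <= store(vec, r + 2, x)[4] + 2*r - 13)) <-> r >= e + 2))
The weakest precondition is ((val != arr[4] - 5 and 2*p > 4) -> ((not (r >= -5 and p + 2*x <= vec[4] + 2*r - 13)) <-> r >= vec[1] - 5)) and ((not (val != arr[4] - 5 and 2*p > 4)) -> ((not (r >= -5 and p + 2*x <= store(vec, r + 2, x)[4] + 2*r - 13)) <-> r >= e + 2)).
Check whether ((not (r >= -5 and 2*x <= store(vec, r + 2, x)[4] + 2*r - 15)) <-> r >= e + 2) and p = 5 implies it.
Countermodel: at the initial state arr = {[1] = 0, [4] = 0, elsewhere 0}, e = 0, p = 5, r = 2, val = -4, vec = {[1] = 8, [4] = -1, elsewhere 5}, x = 0, the precondition holds but the weakest precondition fails.
Answer: invalid


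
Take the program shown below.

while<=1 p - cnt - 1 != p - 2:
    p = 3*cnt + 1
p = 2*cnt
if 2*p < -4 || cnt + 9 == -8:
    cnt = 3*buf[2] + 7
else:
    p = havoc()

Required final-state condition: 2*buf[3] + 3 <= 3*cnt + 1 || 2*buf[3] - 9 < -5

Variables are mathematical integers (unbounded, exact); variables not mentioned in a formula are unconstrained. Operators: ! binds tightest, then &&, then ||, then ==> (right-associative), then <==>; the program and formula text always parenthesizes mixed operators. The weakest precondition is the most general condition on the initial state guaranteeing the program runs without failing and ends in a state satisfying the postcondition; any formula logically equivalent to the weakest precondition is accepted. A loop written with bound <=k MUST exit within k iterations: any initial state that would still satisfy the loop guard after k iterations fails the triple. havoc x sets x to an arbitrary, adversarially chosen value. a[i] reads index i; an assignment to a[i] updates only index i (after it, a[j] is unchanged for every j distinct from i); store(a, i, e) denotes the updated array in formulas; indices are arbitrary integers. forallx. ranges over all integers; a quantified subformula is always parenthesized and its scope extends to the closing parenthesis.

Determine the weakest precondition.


Working backward. After the program, the postcondition 2*buf[3] + 3 <= 3*cnt + 1 || 2*buf[3] - 9 < -5 must hold; in canonical form it is 2*buf[3] <= 3*cnt - 2 || 2*buf[3] < 4.
Then branch requires 2*buf[3] <= 9*buf[2] + 19 || 2*buf[3] < 4; else branch requires 2*buf[3] <= 3*cnt - 2 || 2*buf[3] < 4.
Before the if: ((2*p < -4 || cnt == -17) ==> (2*buf[3] <= 9*buf[2] + 19 || 2*buf[3] < 4)) && ((!(2*p < -4 || cnt == -17)) ==> (2*buf[3] <= 3*cnt - 2 || 2*buf[3] < 4))
Before p := 2*cnt: ((4*cnt < -4 || cnt == -17) ==> (2*buf[3] <= 9*buf[2] + 19 || 2*buf[3] < 4)) && ((!(4*cnt < -4 || cnt == -17)) ==> (2*buf[3] <= 3*cnt - 2 || 2*buf[3] < 4))
Before the loop (bound <=1), unroll the exhaustion recursion (WP_0 = exit-now case; WP_j = one more guarded iteration, up to j = 1):
  WP_0: (!(cnt != 1)) && ((4*cnt < -4 || cnt == -17) ==> (2*buf[3] <= 9*buf[2] + 19 || 2*buf[3] < 4)) && ((!(4*cnt < -4 || cnt == -17)) ==> (2*buf[3] <= 3*cnt - 2 || 2*buf[3] < 4))
  WP_1: (cnt != 1 ==> ((!(cnt != 1)) && ((4*cnt < -4 || cnt == -17) ==> (2*buf[3] <= 9*buf[2] + 19 || 2*buf[3] < 4)) && ((!(4*cnt < -4 || cnt == -17)) ==> (2*buf[3] <= 3*cnt - 2 || 2*buf[3] < 4)))) && ((!(cnt != 1)) ==> (((4*cnt < -4 || cnt == -17) ==> (2*buf[3] <= 9*buf[2] + 19 || 2*buf[3] < 4)) && ((!(4*cnt < -4 || cnt == -17)) ==> (2*buf[3] <= 3*cnt - 2 || 2*buf[3] < 4))))
So before the loop: (cnt != 1 ==> ((!(cnt != 1)) && ((4*cnt < -4 || cnt == -17) ==> (2*buf[3] <= 9*buf[2] + 19 || 2*buf[3] < 4)) && ((!(4*cnt < -4 || cnt == -17)) ==> (2*buf[3] <= 3*cnt - 2 || 2*buf[3] < 4)))) && ((!(cnt != 1)) ==> (((4*cnt < -4 || cnt == -17) ==> (2*buf[3] <= 9*buf[2] + 19 || 2*buf[3] < 4)) && ((!(4*cnt < -4 || cnt == -17)) ==> (2*buf[3] <= 3*cnt - 2 || 2*buf[3] < 4))))
Answer: WP = (cnt != 1 ==> ((!(cnt != 1)) && ((4*cnt < -4 || cnt == -17) ==> (2*buf[3] <= 9*buf[2] + 19 || 2*buf[3] < 4)) && ((!(4*cnt < -4 || cnt == -17)) ==> (2*buf[3] <= 3*cnt - 2 || 2*buf[3] < 4)))) && ((!(cnt != 1)) ==> (((4*cnt < -4 || cnt == -17) ==> (2*buf[3] <= 9*buf[2] + 19 || 2*buf[3] < 4)) && ((!(4*cnt < -4 || cnt == -17)) ==> (2*buf[3] <= 3*cnt - 2 || 2*buf[3] < 4))))


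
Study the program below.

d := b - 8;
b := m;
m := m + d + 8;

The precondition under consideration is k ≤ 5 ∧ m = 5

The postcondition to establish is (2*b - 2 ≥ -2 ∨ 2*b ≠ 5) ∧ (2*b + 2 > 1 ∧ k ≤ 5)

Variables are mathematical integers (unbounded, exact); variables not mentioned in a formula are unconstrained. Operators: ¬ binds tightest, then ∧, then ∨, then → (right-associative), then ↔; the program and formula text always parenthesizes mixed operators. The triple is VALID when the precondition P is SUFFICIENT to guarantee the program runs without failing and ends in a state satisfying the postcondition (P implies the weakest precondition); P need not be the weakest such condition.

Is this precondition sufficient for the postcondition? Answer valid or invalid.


Working backward. After the program, the postcondition (2*b - 2 ≥ -2 ∨ 2*b ≠ 5) ∧ (2*b + 2 > 1 ∧ k ≤ 5) must hold; in canonical form it is (2*b ≥ 0 ∨ 2*b ≠ 5) ∧ 2*b > -1 ∧ k ≤ 5.
Before m := m + d + 8: (2*b ≥ 0 ∨ 2*b ≠ 5) ∧ 2*b > -1 ∧ k ≤ 5
Before b := m: (2*m ≥ 0 ∨ 2*m ≠ 5) ∧ 2*m > -1 ∧ k ≤ 5
Before d := b - 8: (2*m ≥ 0 ∨ 2*m ≠ 5) ∧ 2*m > -1 ∧ k ≤ 5
The weakest precondition is (2*m ≥ 0 ∨ 2*m ≠ 5) ∧ 2*m > -1 ∧ k ≤ 5.
Check whether k ≤ 5 ∧ m = 5 implies it.
Every state satisfying the precondition satisfies the weakest precondition: the implication holds.
Answer: valid


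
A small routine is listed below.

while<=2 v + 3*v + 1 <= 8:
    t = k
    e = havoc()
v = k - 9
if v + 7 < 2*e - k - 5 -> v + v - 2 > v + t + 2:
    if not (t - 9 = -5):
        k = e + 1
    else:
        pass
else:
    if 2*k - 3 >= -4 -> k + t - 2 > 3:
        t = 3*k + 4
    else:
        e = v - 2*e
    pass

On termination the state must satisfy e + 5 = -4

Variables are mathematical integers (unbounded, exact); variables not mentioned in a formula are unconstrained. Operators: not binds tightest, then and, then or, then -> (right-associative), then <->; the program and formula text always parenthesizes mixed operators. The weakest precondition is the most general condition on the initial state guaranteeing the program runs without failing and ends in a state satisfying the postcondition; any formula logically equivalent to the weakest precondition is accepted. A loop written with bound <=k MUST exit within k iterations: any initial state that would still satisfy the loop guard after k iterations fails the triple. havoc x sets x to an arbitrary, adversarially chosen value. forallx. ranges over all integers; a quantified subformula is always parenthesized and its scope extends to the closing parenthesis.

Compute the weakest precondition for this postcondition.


Working backward. After the program, the postcondition e + 5 = -4 must hold; in canonical form it is e = -9.
Then branch requires ((not (t = 4)) -> e = -9) and (t = 4 -> e = -9); else branch requires ((2*k >= -1 -> k + t > 5) -> e = -9) and ((not (2*k >= -1 -> k + t > 5)) -> v = 2*e - 9).
Before the if: ((k + v < 2*e - 12 -> v > t + 4) -> (((not (t = 4)) -> e = -9) and (t = 4 -> e = -9))) and ((not (k + v < 2*e - 12 -> v > t + 4)) -> (((2*k >= -1 -> k + t > 5) -> e = -9) and ((not (2*k >= -1 -> k + t > 5)) -> v = 2*e - 9)))
Before v := k - 9: ((2*k < 2*e - 3 -> k > t + 13) -> (((not (t = 4)) -> e = -9) and (t = 4 -> e = -9))) and ((not (2*k < 2*e - 3 -> k > t + 13)) -> (((2*k >= -1 -> k + t > 5) -> e = -9) and ((not (2*k >= -1 -> k + t > 5)) -> k = 2*e)))
Before the loop (bound <=2), unroll the exhaustion recursion (WP_0 = exit-now case; WP_j = one more guarded iteration, up to j = 2):
  WP_0: (not (4*v <= 7)) and ((2*k < 2*e - 3 -> k > t + 13) -> (((not (t = 4)) -> e = -9) and (t = 4 -> e = -9))) and ((not (2*k < 2*e - 3 -> k > t + 13)) -> (((2*k >= -1 -> k + t > 5) -> e = -9) and ((not (2*k >= -1 -> k + t > 5)) -> k = 2*e)))
  WP_1: (4*v <= 7 -> (forall e_1. ((not (4*v <= 7)) and ((not (2*k < 2*e_1 - 3)) -> (((not (k = 4)) -> e_1 = -9) and (k = 4 -> e_1 = -9))) and (2*k < 2*e_1 - 3 -> (((2*k >= -1 -> 2*k > 5) -> e_1 = -9) and ((not (2*k >= -1 -> 2*k > 5)) -> k = 2*e_1)))))) and ((not (4*v <= 7)) -> (((2*k < 2*e - 3 -> k > t + 13) -> (((not (t = 4)) -> e = -9) and (t = 4 -> e = -9))) and ((not (2*k < 2*e - 3 -> k > t + 13)) -> (((2*k >= -1 -> k + t > 5) -> e = -9) and ((not (2*k >= -1 -> k + t > 5)) -> k = 2*e)))))
  WP_2: (4*v <= 7 -> (forall e_2. ((4*v <= 7 -> (forall e_1. ((not (4*v <= 7)) and ((not (2*k < 2*e_1 - 3)) -> (((not (k = 4)) -> e_1 = -9) and (k = 4 -> e_1 = -9))) and (2*k < 2*e_1 - 3 -> (((2*k >= -1 -> 2*k > 5) -> e_1 = -9) and ((not (2*k >= -1 -> 2*k > 5)) -> k = 2*e_1)))))) and ((not (4*v <= 7)) -> (((not (2*k < 2*e_2 - 3)) -> (((not (k = 4)) -> e_2 = -9) and (k = 4 -> e_2 = -9))) and (2*k < 2*e_2 - 3 -> (((2*k >= -1 -> 2*k > 5) -> e_2 = -9) and ((not (2*k >= -1 -> 2*k > 5)) -> k = 2*e_2)))))))) and ((not (4*v <= 7)) -> (((2*k < 2*e - 3 -> k > t + 13) -> (((not (t = 4)) -> e = -9) and (t = 4 -> e = -9))) and ((not (2*k < 2*e - 3 -> k > t + 13)) -> (((2*k >= -1 -> k + t > 5) -> e = -9) and ((not (2*k >= -1 -> k + t > 5)) -> k = 2*e)))))
So before the loop: (4*v <= 7 -> (forall e_2. ((4*v <= 7 -> (forall e_1. ((not (4*v <= 7)) and ((not (2*k < 2*e_1 - 3)) -> (((not (k = 4)) -> e_1 = -9) and (k = 4 -> e_1 = -9))) and (2*k < 2*e_1 - 3 -> (((2*k >= -1 -> 2*k > 5) -> e_1 = -9) and ((not (2*k >= -1 -> 2*k > 5)) -> k = 2*e_1)))))) and ((not (4*v <= 7)) -> (((not (2*k < 2*e_2 - 3)) -> (((not (k = 4)) -> e_2 = -9) and (k = 4 -> e_2 = -9))) and (2*k < 2*e_2 - 3 -> (((2*k >= -1 -> 2*k > 5) -> e_2 = -9) and ((not (2*k >= -1 -> 2*k > 5)) -> k = 2*e_2)))))))) and ((not (4*v <= 7)) -> (((2*k < 2*e - 3 -> k > t + 13) -> (((not (t = 4)) -> e = -9) and (t = 4 -> e = -9))) and ((not (2*k < 2*e - 3 -> k > t + 13)) -> (((2*k >= -1 -> k + t > 5) -> e = -9) and ((not (2*k >= -1 -> k + t > 5)) -> k = 2*e)))))
Answer: WP = (4*v <= 7 -> (forall e_2. ((4*v <= 7 -> (forall e_1. ((not (4*v <= 7)) and ((not (2*k < 2*e_1 - 3)) -> (((not (k = 4)) -> e_1 = -9) and (k = 4 -> e_1 = -9))) and (2*k < 2*e_1 - 3 -> (((2*k >= -1 -> 2*k > 5) -> e_1 = -9) and ((not (2*k >= -1 -> 2*k > 5)) -> k = 2*e_1)))))) and ((not (4*v <= 7)) -> (((not (2*k < 2*e_2 - 3)) -> (((not (k = 4)) -> e_2 = -9) and (k = 4 -> e_2 = -9))) and (2*k < 2*e_2 - 3 -> (((2*k >= -1 -> 2*k > 5) -> e_2 = -9) and ((not (2*k >= -1 -> 2*k > 5)) -> k = 2*e_2)))))))) and ((not (4*v <= 7)) -> (((2*k < 2*e - 3 -> k > t + 13) -> (((not (t = 4)) -> e = -9) and (t = 4 -> e = -9))) and ((not (2*k < 2*e - 3 -> k > t + 13)) -> (((2*k >= -1 -> k + t > 5) -> e = -9) and ((not (2*k >= -1 -> k + t > 5)) -> k = 2*e)))))


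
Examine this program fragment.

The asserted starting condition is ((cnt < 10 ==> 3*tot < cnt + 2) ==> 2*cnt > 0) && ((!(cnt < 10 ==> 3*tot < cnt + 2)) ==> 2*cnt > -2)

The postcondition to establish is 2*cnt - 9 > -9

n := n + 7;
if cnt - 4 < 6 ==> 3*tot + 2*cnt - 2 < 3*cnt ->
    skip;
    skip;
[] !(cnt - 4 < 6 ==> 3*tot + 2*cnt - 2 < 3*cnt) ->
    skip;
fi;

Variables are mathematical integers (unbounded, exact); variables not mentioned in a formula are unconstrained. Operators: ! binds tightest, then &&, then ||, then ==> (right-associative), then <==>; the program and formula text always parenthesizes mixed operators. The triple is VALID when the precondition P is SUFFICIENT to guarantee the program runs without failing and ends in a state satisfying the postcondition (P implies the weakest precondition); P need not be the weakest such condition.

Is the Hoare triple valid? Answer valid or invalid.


Working backward. After the program, the postcondition 2*cnt - 9 > -9 must hold; in canonical form it is 2*cnt > 0.
Then branch requires 2*cnt > 0; else branch requires 2*cnt > 0.
Before the if: ((cnt < 10 ==> 3*tot < cnt + 2) ==> 2*cnt > 0) && ((!(cnt < 10 ==> 3*tot < cnt + 2)) ==> 2*cnt > 0)
Before n := n + 7: ((cnt < 10 ==> 3*tot < cnt + 2) ==> 2*cnt > 0) && ((!(cnt < 10 ==> 3*tot < cnt + 2)) ==> 2*cnt > 0)
The weakest precondition is ((cnt < 10 ==> 3*tot < cnt + 2) ==> 2*cnt > 0) && ((!(cnt < 10 ==> 3*tot < cnt + 2)) ==> 2*cnt > 0).
Check whether ((cnt < 10 ==> 3*tot < cnt + 2) ==> 2*cnt > 0) && ((!(cnt < 10 ==> 3*tot < cnt + 2)) ==> 2*cnt > -2) implies it.
Countermodel: at the initial state cnt = 0, tot = 1, the precondition holds but the weakest precondition fails.
Answer: invalid


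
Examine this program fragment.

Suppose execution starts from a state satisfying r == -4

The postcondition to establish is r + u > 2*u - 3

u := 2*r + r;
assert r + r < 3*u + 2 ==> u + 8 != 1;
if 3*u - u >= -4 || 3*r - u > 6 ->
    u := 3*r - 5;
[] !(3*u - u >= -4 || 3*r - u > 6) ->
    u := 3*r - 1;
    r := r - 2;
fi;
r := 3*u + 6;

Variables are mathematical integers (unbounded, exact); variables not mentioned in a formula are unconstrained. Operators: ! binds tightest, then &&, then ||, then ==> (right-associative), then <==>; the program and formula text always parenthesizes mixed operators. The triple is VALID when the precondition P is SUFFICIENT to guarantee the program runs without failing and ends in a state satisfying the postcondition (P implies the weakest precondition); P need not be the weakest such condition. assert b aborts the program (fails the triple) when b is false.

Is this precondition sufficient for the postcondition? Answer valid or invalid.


Working backward. After the program, the postcondition r + u > 2*u - 3 must hold; in canonical form it is r > u - 3.
Before r := 3*u + 6: 2*u > -9
Then branch requires 6*r > 1; else branch requires 6*r > -7.
Before the if: ((2*u >= -4 || 3*r > u + 6) ==> 6*r > 1) && ((!(2*u >= -4 || 3*r > u + 6)) ==> 6*r > -7)
Before assert r + r < 3*u + 2 ==> u + 8 != 1: (2*r < 3*u + 2 ==> u != -7) && ((2*u >= -4 || 3*r > u + 6) ==> 6*r > 1) && ((!(2*u >= -4 || 3*r > u + 6)) ==> 6*r > -7)
Before u := 2*r + r: (7*r > -2 ==> 3*r != -7) && (6*r >= -4 ==> 6*r > 1) && ((!(6*r >= -4)) ==> 6*r > -7)
The weakest precondition is (7*r > -2 ==> 3*r != -7) && (6*r >= -4 ==> 6*r > 1) && ((!(6*r >= -4)) ==> 6*r > -7).
Check whether r == -4 implies it.
Countermodel: at the initial state r = -4, the precondition holds but the weakest precondition fails.
Answer: invalid


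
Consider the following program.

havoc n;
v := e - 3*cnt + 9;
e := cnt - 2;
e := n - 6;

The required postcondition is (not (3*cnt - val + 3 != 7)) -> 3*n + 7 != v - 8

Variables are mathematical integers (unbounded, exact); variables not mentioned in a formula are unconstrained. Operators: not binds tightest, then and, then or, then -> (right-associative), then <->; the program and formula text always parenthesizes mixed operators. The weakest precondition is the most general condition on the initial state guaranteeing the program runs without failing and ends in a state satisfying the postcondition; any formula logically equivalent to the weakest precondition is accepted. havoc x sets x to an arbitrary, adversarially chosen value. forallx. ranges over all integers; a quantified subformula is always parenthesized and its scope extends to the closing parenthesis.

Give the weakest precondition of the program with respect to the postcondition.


Working backward. After the program, the postcondition (not (3*cnt - val + 3 != 7)) -> 3*n + 7 != v - 8 must hold; in canonical form it is (not (3*cnt != val + 4)) -> 3*n != v - 15.
Before e := n - 6: (not (3*cnt != val + 4)) -> 3*n != v - 15
Before e := cnt - 2: (not (3*cnt != val + 4)) -> 3*n != v - 15
Before v := e - 3*cnt + 9: (not (3*cnt != val + 4)) -> 3*cnt + 3*n != e - 6
Before havoc n: forall n_1. ((not (3*cnt != val + 4)) -> 3*cnt + 3*n_1 != e - 6)
Answer: WP = forall n_1. ((not (3*cnt != val + 4)) -> 3*cnt + 3*n_1 != e - 6)
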